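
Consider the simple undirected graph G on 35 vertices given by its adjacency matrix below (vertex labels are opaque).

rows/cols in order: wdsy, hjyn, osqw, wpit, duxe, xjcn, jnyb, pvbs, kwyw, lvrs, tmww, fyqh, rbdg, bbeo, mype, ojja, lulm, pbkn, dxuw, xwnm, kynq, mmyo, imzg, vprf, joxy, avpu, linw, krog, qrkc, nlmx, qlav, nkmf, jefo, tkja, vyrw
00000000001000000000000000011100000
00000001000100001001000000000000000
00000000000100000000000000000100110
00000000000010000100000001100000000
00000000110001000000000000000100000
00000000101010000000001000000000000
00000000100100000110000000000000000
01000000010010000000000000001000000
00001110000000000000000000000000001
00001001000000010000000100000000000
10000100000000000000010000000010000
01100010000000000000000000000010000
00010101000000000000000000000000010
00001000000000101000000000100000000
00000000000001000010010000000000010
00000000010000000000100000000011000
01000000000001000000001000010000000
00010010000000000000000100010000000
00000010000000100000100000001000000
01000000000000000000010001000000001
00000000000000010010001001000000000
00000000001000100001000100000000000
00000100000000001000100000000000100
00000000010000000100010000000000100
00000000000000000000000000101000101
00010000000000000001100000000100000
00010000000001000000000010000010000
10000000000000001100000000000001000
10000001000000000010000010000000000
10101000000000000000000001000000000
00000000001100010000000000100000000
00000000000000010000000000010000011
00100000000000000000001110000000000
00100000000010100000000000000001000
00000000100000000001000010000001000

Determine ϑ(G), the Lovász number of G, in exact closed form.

Vertex avpu has 4 neighbors: wpit, xwnm, kynq, nlmx.
Vertex hjyn has 4 neighbors: pvbs, fyqh, lulm, xwnm.
N(osqw) = {fyqh, nlmx, jefo, tkja}, |N(osqw)| = 4.
N(jefo) = {osqw, imzg, vprf, joxy}, |N(jefo)| = 4.
35-vertex 4-regular graph: Kneser-type, 3-subsets of [7].
Distinct eigenvalues (to 3 d.p.): [4.0, 2.0, -1.0, -3.0].
λ_max=4, λ_min=-3; ϑ = −35·λ_min/(λ_max−λ_min) = 15.
≈ 15.000000000 (to 9 d.p.).

15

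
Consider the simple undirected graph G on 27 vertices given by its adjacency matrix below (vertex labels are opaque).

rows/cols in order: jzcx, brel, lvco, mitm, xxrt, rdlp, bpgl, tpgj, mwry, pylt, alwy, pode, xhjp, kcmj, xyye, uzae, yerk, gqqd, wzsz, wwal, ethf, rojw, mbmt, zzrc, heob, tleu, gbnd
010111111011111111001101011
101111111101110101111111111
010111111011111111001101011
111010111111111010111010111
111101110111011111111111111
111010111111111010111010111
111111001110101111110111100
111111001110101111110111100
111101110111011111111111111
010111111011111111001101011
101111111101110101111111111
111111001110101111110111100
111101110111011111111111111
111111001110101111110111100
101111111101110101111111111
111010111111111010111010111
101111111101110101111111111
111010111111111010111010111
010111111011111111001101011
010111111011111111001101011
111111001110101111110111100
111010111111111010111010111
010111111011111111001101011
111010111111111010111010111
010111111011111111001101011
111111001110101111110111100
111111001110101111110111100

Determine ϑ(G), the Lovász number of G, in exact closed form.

7

Vertex jzcx has 20 neighbors: brel, mitm, xxrt, rdlp, bpgl, tpgj, mwry, alwy, pode, xhjp, kcmj, xyye, uzae, yerk, gqqd, ethf, rojw, zzrc, tleu, gbnd.
N(zzrc) = {jzcx, brel, lvco, xxrt, bpgl, tpgj, mwry, pylt, alwy, pode, xhjp, kcmj, xyye, yerk, wzsz, wwal, ethf, mbmt, heob, tleu, gbnd}, |N(zzrc)| = 21.
deg(gqqd) = 21; N(gqqd) = {jzcx, brel, lvco, xxrt, bpgl, tpgj, mwry, pylt, alwy, pode, xhjp, kcmj, xyye, yerk, wzsz, wwal, ethf, mbmt, heob, tleu, gbnd}.
deg(bpgl) = 20; N(bpgl) = {jzcx, brel, lvco, mitm, xxrt, rdlp, mwry, pylt, alwy, xhjp, xyye, uzae, yerk, gqqd, wzsz, wwal, rojw, mbmt, zzrc, heob}.
Complete 5-partite, parts [7, 7, 6, 4, 3]: perfect, ϑ = α = 7.
≈ 7.0000 (to 4 d.p.).
Check 7 ≤ 7 ≤ 7: collapsed.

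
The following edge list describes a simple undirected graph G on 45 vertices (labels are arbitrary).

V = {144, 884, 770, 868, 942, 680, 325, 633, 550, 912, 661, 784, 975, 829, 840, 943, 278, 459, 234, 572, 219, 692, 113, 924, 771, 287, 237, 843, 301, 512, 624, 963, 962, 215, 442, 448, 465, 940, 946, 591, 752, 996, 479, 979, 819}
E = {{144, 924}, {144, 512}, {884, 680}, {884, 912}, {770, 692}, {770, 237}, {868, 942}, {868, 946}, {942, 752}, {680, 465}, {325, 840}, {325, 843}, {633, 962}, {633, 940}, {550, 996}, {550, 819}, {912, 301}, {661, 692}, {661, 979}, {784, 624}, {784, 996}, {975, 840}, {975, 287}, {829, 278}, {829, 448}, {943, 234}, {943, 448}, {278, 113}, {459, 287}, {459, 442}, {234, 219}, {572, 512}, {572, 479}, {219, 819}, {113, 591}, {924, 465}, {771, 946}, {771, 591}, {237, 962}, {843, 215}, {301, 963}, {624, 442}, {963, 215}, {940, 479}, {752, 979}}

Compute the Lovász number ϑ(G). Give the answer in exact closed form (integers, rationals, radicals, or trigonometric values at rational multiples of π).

45*cos(pi/45)/(cos(pi/45) + 1)

Vertex 459 has 2 neighbors: 287, 442.
N(943) = {234, 448}, |N(943)| = 2.
N(680) = {884, 465}, |N(680)| = 2.
N(840) = {325, 975}, |N(840)| = 2.
deg(v) = 2 for all v (|V|=45); connected 2-regular on 45 ⇒ C_{45}.
A has 23 distinct eigenvalues ≈ [2.0, 1.9805, 1.9225, 1.8271, 1.6961, 1.5321, 1.3383, 1.1184, 0.8767, 0.618, 0.3473, 0.0698, -0.2091, -0.4838, -0.7492, -1.0, -1.2313, -1.4387, -1.618, -1.7659, -1.8794, -1.9563, -1.9951].
With N=45: ϑ(G) = 45·(-(-1)*2*cos(pi/45))/(2−(-2*cos(pi/45))) = 45*cos(pi/45)/(cos(pi/45) + 1).
≈ 22.47256 (to 5 d.p.).
α=22, χ(Ḡ)=23; ϑ=45*cos(pi/45)/(cos(pi/45) + 1) lies between (both strict).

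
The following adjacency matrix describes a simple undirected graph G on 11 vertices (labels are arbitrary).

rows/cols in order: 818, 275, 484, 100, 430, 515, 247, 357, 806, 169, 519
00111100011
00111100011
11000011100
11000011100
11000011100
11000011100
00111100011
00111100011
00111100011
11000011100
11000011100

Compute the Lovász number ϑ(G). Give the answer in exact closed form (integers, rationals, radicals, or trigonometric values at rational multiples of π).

N(357) = {484, 100, 430, 515, 169, 519}, |N(357)| = 6.
Vertex 100 has 5 neighbors: 818, 275, 247, 357, 806.
N(519) = {818, 275, 247, 357, 806}, |N(519)| = 5.
deg(275) = 6; N(275) = {484, 100, 430, 515, 169, 519}.
G = K_{6,5}: α = 6 = χ(Ḡ), so ϑ = 6.
Numerically 6.00000.
Check 6 ≤ 6 ≤ 6: collapsed.

6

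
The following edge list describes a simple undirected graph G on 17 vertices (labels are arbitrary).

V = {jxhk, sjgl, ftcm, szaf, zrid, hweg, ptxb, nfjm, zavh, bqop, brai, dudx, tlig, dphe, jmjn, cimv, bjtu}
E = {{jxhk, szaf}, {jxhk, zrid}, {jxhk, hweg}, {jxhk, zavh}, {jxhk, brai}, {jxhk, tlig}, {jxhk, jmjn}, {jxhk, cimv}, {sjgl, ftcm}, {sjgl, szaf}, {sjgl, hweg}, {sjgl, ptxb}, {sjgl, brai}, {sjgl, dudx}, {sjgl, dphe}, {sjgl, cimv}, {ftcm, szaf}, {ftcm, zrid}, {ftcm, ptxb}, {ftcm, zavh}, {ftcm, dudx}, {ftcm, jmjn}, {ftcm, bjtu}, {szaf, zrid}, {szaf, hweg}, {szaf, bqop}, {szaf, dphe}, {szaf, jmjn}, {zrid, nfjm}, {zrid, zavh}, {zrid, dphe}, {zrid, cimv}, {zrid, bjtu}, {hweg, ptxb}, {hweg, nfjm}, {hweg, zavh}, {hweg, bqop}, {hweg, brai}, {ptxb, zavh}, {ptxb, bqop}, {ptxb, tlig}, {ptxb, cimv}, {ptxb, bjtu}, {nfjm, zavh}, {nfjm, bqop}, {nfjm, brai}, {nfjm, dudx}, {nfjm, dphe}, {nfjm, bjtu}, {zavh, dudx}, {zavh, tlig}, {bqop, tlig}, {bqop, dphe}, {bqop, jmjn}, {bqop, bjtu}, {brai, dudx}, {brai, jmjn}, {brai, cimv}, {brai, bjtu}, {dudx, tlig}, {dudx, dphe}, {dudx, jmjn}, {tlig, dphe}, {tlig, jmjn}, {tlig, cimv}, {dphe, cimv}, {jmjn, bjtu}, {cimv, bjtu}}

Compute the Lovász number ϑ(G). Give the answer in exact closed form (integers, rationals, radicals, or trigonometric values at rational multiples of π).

Vertex ptxb has 8 neighbors: sjgl, ftcm, hweg, zavh, bqop, tlig, cimv, bjtu.
deg(jxhk) = 8; N(jxhk) = {szaf, zrid, hweg, zavh, brai, tlig, jmjn, cimv}.
deg(nfjm) = 8; N(nfjm) = {zrid, hweg, zavh, bqop, brai, dudx, dphe, bjtu}.
Vertex bqop has 8 neighbors: szaf, hweg, ptxb, nfjm, tlig, dphe, jmjn, bjtu.
8-regular, N=17; strongly regular (17,8,3,4).
The 3 distinct eigenvalues: [8.0, 1.5616, -2.5616].
ϑ = −N·λ_min/(λ_max−λ_min) = −17·(-sqrt(17)/2 - 1/2)/(8−(-sqrt(17)/2 - 1/2)) = sqrt(17).
≈ 4.12311 (to 5 d.p.).

sqrt(17)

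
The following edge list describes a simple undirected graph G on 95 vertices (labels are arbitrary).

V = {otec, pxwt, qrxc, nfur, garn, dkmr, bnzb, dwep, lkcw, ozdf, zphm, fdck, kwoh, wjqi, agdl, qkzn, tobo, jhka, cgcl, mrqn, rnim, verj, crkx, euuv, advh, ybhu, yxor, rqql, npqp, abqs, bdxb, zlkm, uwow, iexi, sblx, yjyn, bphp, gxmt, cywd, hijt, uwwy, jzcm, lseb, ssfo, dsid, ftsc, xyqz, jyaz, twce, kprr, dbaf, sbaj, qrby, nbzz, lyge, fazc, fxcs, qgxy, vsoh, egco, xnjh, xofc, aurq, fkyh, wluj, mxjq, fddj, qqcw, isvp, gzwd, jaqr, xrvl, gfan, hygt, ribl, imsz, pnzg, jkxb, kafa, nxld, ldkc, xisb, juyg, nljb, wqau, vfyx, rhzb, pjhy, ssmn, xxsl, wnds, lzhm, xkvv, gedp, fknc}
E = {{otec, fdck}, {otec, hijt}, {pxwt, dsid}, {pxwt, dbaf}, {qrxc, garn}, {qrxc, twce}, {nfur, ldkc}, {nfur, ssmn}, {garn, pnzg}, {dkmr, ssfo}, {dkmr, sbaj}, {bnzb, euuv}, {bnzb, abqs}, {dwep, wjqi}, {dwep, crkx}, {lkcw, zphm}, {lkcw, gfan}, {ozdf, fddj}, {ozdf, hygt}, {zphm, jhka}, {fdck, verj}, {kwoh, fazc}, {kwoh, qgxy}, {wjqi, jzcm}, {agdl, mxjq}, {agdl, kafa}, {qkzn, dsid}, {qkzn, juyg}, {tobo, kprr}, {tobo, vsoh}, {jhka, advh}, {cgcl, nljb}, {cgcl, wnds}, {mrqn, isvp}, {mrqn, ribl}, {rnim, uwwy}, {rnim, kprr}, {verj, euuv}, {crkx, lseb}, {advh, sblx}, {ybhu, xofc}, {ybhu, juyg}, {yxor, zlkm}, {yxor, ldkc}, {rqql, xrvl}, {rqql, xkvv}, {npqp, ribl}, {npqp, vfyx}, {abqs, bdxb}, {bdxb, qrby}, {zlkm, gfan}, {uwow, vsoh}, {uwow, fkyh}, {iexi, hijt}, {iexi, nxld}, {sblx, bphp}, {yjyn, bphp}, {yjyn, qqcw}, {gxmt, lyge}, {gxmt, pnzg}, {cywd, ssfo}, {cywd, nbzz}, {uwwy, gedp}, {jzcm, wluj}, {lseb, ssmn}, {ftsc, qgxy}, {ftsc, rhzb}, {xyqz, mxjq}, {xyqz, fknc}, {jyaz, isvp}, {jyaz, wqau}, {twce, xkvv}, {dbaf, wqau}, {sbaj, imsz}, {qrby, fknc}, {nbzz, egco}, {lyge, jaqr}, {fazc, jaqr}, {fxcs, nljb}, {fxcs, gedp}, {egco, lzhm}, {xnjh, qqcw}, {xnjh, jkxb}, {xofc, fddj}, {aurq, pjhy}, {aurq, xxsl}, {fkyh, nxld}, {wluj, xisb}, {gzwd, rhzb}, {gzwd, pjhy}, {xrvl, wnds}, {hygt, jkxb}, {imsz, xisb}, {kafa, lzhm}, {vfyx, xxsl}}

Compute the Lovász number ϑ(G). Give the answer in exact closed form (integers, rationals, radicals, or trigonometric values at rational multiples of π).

95*cos(pi/95)/(cos(pi/95) + 1)

N(verj) = {fdck, euuv}, |N(verj)| = 2.
N(hygt) = {ozdf, jkxb}, |N(hygt)| = 2.
N(aurq) = {pjhy, xxsl}, |N(aurq)| = 2.
Vertex crkx has 2 neighbors: dwep, lseb.
G on 95 vertices is 2-regular; connected 2-regular on 95 ⇒ C_{95}.
The 48 distinct eigenvalues: [2.0, 1.996, 1.983, 1.961, 1.93, 1.892, 1.845, 1.789, 1.727, 1.656, 1.578, 1.494, 1.402, 1.305, 1.202, 1.094, 0.981, 0.864, 0.742, 0.618, 0.491, 0.362, 0.231, 0.099, -0.033, -0.165, -0.297, -0.427, -0.555, -0.681, -0.803, -0.923, -1.038, -1.149, -1.254, -1.355, -1.449, -1.537, -1.618, -1.692, -1.759, -1.818, -1.869, -1.912, -1.947, -1.973, -1.99, -1.999].
Lovász (edge-transitive): ϑ = −95·(-2*cos(pi/95))/((2)−(-2*cos(pi/95))) = 95*cos(pi/95)/(cos(pi/95) + 1).
= 47.4870113… (decimal).
47 ≤ 95*cos(pi/95)/(cos(pi/95) + 1) ≤ 48: both strict.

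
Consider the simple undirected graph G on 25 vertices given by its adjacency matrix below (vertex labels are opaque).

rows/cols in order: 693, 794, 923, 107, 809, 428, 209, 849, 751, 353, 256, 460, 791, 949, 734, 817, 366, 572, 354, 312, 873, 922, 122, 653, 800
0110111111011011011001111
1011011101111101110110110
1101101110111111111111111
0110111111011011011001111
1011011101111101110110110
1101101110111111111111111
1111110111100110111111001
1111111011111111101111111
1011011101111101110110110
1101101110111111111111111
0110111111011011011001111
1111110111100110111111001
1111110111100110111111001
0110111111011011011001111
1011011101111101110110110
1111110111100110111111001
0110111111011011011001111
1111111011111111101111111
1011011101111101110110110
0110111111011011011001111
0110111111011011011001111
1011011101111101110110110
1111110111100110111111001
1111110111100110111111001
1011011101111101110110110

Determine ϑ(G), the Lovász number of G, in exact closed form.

N(949) = {794, 923, 809, 428, 209, 849, 751, 353, 460, 791, 734, 817, 572, 354, 922, 122, 653, 800}, |N(949)| = 18.
N(209) = {693, 794, 923, 107, 809, 428, 849, 751, 353, 256, 949, 734, 366, 572, 354, 312, 873, 922, 800}, |N(209)| = 19.
deg(817) = 19; N(817) = {693, 794, 923, 107, 809, 428, 849, 751, 353, 256, 949, 734, 366, 572, 354, 312, 873, 922, 800}.
N(751) = {693, 923, 107, 428, 209, 849, 353, 256, 460, 791, 949, 817, 366, 572, 312, 873, 122, 653}, |N(751)| = 18.
Complete multipartite on [7, 7, 6, 3, 2]: sandwich collapses at ϑ=7.
ϑ(G) ≈ 7.00000000.
7 ≤ 7 ≤ 7: collapsed.

7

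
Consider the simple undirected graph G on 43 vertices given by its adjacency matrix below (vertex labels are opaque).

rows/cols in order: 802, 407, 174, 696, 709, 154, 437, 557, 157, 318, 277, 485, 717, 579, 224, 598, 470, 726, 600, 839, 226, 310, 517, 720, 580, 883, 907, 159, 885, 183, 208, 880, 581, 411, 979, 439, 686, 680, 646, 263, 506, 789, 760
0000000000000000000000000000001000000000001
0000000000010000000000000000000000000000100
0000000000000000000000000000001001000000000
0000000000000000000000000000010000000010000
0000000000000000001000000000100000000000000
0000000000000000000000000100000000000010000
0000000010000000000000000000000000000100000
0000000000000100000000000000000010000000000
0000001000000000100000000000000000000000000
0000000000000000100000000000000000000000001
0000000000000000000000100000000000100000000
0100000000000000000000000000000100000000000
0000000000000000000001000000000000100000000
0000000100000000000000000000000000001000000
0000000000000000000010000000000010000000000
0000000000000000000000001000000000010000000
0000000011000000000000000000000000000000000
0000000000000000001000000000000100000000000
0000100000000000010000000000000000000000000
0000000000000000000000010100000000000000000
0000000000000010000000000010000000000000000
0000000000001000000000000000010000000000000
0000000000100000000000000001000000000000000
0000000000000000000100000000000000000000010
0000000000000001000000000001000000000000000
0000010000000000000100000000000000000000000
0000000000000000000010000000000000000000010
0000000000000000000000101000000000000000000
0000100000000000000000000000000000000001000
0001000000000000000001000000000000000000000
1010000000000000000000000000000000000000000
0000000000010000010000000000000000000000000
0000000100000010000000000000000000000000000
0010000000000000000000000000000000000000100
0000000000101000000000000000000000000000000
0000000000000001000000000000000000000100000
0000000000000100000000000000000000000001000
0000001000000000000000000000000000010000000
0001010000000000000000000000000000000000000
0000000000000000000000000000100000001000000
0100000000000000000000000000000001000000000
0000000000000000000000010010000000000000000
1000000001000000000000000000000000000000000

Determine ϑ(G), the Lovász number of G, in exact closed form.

43*cos(pi/43)/(cos(pi/43) + 1)

N(310) = {717, 183}, |N(310)| = 2.
Vertex 726 has 2 neighbors: 600, 880.
N(411) = {174, 506}, |N(411)| = 2.
deg(208) = 2; N(208) = {802, 174}.
G on 43 vertices is 2-regular; this is C_{43}, the 43-cycle.
Distinct eigenvalues (to 5 d.p.): [2.0, 1.97869, 1.9152, 1.8109, 1.668, 1.48954, 1.27935, 1.04188, 0.78221, 0.50587, 0.21874, -0.07304, -0.36327, -0.64576, -0.91448, -1.16372, -1.38815, -1.58299, -1.7441, -1.86803, -1.95215, -1.99466].
Lovász: ϑ = −43(-2*cos(pi/43))/(2+-(-1)*2*cos(pi/43)) = 43*cos(pi/43)/(cos(pi/43) + 1).
ϑ(G) ≈ 21.4712837.
Sandwich: α(G)=21 ≤ ϑ(G)=43*cos(pi/43)/(cos(pi/43) + 1) ≤ χ(Ḡ)=22 (both strict).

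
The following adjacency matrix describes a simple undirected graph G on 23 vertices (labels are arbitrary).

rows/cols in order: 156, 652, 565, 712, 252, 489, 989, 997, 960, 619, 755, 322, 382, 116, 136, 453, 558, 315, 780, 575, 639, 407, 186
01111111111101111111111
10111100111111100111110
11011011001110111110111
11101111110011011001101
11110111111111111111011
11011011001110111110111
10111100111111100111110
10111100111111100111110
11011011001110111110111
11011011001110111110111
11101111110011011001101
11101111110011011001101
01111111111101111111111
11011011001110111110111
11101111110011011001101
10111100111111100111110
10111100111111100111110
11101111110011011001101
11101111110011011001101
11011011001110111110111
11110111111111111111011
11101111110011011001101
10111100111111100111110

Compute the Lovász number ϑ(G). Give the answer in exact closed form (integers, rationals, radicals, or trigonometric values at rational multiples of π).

7

N(960) = {156, 652, 712, 252, 989, 997, 755, 322, 382, 136, 453, 558, 315, 780, 639, 407, 186}, |N(960)| = 17.
deg(997) = 17; N(997) = {156, 565, 712, 252, 489, 960, 619, 755, 322, 382, 116, 136, 315, 780, 575, 639, 407}.
Vertex 712 has 16 neighbors: 156, 652, 565, 252, 489, 989, 997, 960, 619, 382, 116, 453, 558, 575, 639, 186.
Vertex 382 has 21 neighbors: 652, 565, 712, 252, 489, 989, 997, 960, 619, 755, 322, 116, 136, 453, 558, 315, 780, 575, 639, 407, 186.
K_{7,6,6,2,2} (perfect); ϑ(G) = α(G) = max{7,6,6,2,2} = 7.
ϑ(G) ≈ 7.000000000.
Lovász sandwich 7 ≤ 7 ≤ 7: collapsed.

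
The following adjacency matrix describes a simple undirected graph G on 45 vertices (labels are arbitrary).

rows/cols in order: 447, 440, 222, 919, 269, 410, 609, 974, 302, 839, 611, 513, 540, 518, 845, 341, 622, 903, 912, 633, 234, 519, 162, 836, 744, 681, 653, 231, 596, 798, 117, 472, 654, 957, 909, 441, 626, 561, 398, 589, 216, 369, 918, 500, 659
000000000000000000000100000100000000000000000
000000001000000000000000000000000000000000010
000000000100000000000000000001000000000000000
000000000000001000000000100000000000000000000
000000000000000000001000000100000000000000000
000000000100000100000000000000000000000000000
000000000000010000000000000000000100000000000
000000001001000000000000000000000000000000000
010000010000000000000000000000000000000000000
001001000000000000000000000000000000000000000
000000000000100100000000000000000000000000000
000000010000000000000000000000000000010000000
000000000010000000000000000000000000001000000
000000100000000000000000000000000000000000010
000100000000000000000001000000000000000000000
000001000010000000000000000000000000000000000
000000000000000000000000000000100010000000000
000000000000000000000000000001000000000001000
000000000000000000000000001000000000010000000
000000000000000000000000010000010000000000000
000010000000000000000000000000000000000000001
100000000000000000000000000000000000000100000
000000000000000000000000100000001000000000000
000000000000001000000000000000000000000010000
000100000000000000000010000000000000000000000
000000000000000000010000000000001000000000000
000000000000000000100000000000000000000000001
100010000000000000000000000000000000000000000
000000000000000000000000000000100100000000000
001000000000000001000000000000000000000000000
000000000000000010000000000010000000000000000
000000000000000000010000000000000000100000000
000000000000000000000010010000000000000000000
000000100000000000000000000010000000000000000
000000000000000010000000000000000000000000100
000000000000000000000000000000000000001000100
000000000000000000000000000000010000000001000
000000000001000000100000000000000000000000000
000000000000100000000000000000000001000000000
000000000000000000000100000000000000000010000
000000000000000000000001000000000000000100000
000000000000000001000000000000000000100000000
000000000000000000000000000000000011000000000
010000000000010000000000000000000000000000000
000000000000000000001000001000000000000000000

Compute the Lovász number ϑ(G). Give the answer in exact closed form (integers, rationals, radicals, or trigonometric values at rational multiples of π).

Vertex 369 has 2 neighbors: 903, 626.
N(540) = {611, 398}, |N(540)| = 2.
deg(234) = 2; N(234) = {269, 659}.
N(919) = {845, 744}, |N(919)| = 2.
G on 45 vertices is 2-regular; connected 2-regular on 45 ⇒ C_{45}.
A has 23 distinct eigenvalues ≈ [2.0, 1.9805, 1.9225, 1.8271, 1.6961, 1.5321, 1.3383, 1.1184, 0.8767, 0.618, 0.3473, 0.0698, -0.2091, -0.4838, -0.7492, -1.0, -1.2313, -1.4387, -1.618, -1.7659, -1.8794, -1.9563, -1.9951].
Lovász: ϑ = −45(-2*cos(pi/45))/(2+-(-1)*2*cos(pi/45)) = 45*cos(pi/45)/(cos(pi/45) + 1).
= 22.47256… (decimal).
Lovász sandwich 22 ≤ 45*cos(pi/45)/(cos(pi/45) + 1) ≤ 23: both strict.

45*cos(pi/45)/(cos(pi/45) + 1)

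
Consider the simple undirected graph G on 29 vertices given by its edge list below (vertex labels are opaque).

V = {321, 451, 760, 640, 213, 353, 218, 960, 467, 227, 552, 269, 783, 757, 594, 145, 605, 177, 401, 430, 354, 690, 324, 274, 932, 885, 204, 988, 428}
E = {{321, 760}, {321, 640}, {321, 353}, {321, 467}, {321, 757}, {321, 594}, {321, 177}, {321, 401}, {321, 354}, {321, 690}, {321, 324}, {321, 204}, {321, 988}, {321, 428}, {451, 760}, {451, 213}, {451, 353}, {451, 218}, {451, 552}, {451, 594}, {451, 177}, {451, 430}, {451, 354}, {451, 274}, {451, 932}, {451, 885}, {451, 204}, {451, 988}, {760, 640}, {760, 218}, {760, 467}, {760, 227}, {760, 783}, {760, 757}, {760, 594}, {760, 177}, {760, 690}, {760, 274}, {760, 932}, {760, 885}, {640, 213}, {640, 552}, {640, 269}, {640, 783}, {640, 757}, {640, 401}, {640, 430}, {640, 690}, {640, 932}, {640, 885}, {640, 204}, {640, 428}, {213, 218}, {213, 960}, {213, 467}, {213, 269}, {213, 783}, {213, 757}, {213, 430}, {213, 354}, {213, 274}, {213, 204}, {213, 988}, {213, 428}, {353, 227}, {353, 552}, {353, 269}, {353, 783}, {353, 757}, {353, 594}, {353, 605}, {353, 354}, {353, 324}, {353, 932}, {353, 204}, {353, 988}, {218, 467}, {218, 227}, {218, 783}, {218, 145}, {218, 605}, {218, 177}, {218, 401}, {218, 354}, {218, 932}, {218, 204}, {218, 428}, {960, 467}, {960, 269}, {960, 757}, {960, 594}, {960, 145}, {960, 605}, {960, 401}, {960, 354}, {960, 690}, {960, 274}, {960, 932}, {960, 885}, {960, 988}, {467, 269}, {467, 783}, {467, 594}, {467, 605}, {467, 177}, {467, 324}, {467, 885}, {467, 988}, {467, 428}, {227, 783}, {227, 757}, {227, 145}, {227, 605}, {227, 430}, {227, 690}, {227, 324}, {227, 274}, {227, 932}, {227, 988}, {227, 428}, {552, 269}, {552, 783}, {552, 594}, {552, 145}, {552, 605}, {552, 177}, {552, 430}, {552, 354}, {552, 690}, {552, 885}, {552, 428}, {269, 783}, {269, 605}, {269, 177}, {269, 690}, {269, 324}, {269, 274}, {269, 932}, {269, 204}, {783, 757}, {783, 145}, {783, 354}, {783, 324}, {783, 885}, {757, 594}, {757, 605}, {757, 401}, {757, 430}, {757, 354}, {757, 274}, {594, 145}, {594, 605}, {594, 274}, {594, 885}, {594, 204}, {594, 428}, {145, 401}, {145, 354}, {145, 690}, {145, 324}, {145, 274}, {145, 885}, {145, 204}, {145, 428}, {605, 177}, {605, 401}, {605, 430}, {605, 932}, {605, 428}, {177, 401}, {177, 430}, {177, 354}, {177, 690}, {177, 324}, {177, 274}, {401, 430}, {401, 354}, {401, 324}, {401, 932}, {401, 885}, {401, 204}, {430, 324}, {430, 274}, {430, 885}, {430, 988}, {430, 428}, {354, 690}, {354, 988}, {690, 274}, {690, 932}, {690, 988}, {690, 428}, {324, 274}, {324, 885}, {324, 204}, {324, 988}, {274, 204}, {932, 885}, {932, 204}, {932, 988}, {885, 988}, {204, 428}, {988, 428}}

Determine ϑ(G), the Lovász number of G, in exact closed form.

sqrt(29)

deg(757) = 14; N(757) = {321, 760, 640, 213, 353, 960, 227, 783, 594, 605, 401, 430, 354, 274}.
deg(932) = 14; N(932) = {451, 760, 640, 353, 218, 960, 227, 269, 605, 401, 690, 885, 204, 988}.
N(783) = {760, 640, 213, 353, 218, 467, 227, 552, 269, 757, 145, 354, 324, 885}, |N(783)| = 14.
N(552) = {451, 640, 353, 269, 783, 594, 145, 605, 177, 430, 354, 690, 885, 428}, |N(552)| = 14.
Regular of degree 14 on 29 vertices: strongly regular (29,14,6,7).
Distinct eigenvalues (to 5 d.p.): [14.0, 2.19258, -3.19258].
Lovász (edge-transitive): ϑ = −29·(-sqrt(29)/2 - 1/2)/((14)−(-sqrt(29)/2 - 1/2)) = sqrt(29).
Numerically 5.385165.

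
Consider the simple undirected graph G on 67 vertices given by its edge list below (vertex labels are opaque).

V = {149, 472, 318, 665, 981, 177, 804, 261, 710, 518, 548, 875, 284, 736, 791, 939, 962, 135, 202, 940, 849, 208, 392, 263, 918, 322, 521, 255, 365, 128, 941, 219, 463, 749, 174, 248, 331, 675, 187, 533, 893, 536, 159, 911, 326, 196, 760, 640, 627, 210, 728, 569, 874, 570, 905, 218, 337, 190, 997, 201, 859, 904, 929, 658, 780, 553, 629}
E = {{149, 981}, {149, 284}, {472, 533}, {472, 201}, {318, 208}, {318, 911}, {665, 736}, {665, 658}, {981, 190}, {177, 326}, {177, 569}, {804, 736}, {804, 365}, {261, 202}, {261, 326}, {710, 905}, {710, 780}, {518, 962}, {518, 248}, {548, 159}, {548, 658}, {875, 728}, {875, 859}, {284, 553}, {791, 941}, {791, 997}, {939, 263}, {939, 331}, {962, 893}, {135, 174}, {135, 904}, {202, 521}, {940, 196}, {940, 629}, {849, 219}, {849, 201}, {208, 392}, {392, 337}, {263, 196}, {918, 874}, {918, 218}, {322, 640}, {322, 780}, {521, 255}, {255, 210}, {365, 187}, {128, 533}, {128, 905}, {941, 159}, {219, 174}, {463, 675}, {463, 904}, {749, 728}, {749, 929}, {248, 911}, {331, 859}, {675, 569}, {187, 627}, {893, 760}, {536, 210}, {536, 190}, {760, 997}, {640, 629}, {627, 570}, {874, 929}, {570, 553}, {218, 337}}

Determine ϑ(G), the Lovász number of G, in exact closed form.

67*cos(pi/67)/(cos(pi/67) + 1)

Vertex 658 has 2 neighbors: 665, 548.
deg(196) = 2; N(196) = {940, 263}.
N(536) = {210, 190}, |N(536)| = 2.
Vertex 665 has 2 neighbors: 736, 658.
deg(v) = 2 for all v (|V|=67); connected 2-regular on 67 ⇒ C_{67}.
The 34 distinct eigenvalues: [2.0, 1.991, 1.965, 1.921, 1.861, 1.784, 1.692, 1.584, 1.463, 1.329, 1.183, 1.027, 0.862, 0.689, 0.51, 0.327, 0.141, -0.047, -0.234, -0.419, -0.6, -0.776, -0.945, -1.106, -1.257, -1.398, -1.525, -1.64, -1.74, -1.825, -1.893, -1.945, -1.98, -1.998].
−67·(-2*cos(pi/67)) / ((2)−(-2*cos(pi/67))) = 67*cos(pi/67)/(cos(pi/67) + 1) = ϑ(G).
Numerically 33.48158.
Sandwich: α(G)=33 ≤ ϑ(G)=67*cos(pi/67)/(cos(pi/67) + 1) ≤ χ(Ḡ)=34 (both strict).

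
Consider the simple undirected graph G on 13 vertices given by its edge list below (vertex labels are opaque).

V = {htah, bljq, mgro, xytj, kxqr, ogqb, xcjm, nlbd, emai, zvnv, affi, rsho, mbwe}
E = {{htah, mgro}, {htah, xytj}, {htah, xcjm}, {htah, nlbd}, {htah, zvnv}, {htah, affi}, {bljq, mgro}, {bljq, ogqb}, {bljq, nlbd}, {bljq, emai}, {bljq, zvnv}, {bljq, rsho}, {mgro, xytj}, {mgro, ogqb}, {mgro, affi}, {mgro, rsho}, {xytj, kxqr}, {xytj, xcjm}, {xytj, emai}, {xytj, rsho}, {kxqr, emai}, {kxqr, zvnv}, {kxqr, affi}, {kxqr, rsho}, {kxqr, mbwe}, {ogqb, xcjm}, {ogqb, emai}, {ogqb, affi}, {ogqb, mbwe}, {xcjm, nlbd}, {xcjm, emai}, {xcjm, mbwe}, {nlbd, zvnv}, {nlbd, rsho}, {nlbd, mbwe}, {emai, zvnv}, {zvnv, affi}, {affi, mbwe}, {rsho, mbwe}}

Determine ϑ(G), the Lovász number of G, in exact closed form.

sqrt(13)

deg(ogqb) = 6; N(ogqb) = {bljq, mgro, xcjm, emai, affi, mbwe}.
Vertex bljq has 6 neighbors: mgro, ogqb, nlbd, emai, zvnv, rsho.
deg(affi) = 6; N(affi) = {htah, mgro, kxqr, ogqb, zvnv, mbwe}.
N(mbwe) = {kxqr, ogqb, xcjm, nlbd, affi, rsho}, |N(mbwe)| = 6.
G on 13 vertices is 6-regular; strongly regular (13,6,2,3).
spec(A) ≈ [6.0, 1.303, -2.303] (distinct, 3 d.p.).
−13·(-sqrt(13)/2 - 1/2) / ((6)−(-sqrt(13)/2 - 1/2)) = sqrt(13) = ϑ(G).
Numerically 3.60555128.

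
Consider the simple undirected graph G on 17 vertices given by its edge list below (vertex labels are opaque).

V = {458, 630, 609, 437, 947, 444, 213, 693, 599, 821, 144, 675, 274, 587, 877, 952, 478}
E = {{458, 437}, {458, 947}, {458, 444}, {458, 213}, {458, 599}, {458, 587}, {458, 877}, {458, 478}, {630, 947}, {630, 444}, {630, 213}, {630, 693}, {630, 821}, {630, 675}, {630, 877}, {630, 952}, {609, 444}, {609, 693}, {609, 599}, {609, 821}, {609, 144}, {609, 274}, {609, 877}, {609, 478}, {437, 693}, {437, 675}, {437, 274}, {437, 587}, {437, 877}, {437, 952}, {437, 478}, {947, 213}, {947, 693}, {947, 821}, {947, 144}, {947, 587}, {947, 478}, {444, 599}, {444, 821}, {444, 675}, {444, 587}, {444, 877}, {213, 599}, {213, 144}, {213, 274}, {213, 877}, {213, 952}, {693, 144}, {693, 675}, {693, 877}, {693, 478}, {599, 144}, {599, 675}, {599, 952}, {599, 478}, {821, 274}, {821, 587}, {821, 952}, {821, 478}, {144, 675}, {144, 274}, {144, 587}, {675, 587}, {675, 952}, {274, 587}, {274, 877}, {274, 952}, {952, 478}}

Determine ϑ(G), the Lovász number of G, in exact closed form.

deg(609) = 8; N(609) = {444, 693, 599, 821, 144, 274, 877, 478}.
N(952) = {630, 437, 213, 599, 821, 675, 274, 478}, |N(952)| = 8.
N(675) = {630, 437, 444, 693, 599, 144, 587, 952}, |N(675)| = 8.
Vertex 274 has 8 neighbors: 609, 437, 213, 821, 144, 587, 877, 952.
G on 17 vertices is 8-regular; SR(17,8,3,4) — a Paley graph.
A has 3 distinct eigenvalues ≈ [8.0, 1.56155, -2.56155].
λ_max=8, λ_min=-sqrt(17)/2 - 1/2; ϑ = −17·λ_min/(λ_max−λ_min) = sqrt(17).
Numerically 4.12311.

sqrt(17)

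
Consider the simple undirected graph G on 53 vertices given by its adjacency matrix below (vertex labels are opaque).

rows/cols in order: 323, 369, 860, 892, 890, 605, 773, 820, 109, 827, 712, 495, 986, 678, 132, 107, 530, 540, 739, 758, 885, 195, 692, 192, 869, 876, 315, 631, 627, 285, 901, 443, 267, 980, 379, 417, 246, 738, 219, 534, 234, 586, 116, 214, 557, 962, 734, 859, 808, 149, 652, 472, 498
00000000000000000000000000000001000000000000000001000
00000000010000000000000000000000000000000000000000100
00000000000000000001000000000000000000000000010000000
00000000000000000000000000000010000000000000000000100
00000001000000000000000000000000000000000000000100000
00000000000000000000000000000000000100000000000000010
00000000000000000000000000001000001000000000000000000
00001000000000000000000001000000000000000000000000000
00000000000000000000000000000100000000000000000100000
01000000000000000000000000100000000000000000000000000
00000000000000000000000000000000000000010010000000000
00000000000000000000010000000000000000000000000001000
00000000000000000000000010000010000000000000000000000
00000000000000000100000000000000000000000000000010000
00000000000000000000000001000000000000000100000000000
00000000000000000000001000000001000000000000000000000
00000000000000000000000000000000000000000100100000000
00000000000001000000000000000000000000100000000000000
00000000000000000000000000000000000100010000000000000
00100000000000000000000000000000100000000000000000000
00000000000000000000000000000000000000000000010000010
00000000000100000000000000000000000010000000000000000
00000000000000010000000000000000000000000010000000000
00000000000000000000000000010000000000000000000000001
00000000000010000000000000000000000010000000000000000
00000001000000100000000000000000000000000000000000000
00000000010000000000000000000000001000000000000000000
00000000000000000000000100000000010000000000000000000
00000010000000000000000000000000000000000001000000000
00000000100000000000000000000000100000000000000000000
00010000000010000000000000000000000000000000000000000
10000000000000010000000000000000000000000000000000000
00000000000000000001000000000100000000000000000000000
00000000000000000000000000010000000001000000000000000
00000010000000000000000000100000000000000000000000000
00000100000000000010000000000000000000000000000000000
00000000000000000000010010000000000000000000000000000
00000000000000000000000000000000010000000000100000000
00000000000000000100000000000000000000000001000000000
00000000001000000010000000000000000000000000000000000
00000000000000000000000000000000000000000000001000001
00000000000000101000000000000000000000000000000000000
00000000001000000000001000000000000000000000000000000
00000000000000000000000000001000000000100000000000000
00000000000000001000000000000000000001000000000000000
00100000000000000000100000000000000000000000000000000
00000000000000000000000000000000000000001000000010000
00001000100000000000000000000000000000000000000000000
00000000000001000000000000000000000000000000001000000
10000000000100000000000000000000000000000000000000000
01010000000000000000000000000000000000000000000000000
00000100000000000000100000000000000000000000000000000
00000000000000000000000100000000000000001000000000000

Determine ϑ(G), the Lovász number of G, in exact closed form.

53*cos(pi/53)/(cos(pi/53) + 1)

Vertex 192 has 2 neighbors: 631, 498.
N(885) = {962, 472}, |N(885)| = 2.
N(869) = {986, 246}, |N(869)| = 2.
N(379) = {773, 315}, |N(379)| = 2.
G on 53 vertices is 2-regular; a single 53-cycle (edge-transitive).
spec(A) ≈ [2.0, 1.98596, 1.94405, 1.87484, 1.77931, 1.65881, 1.51502, 1.34997, 1.16596, 0.96558, 0.75166, 0.52717, 0.29529, 0.05927, -0.17759, -0.41196, -0.64054, -0.86013, -1.06765, -1.26018, -1.43501, -1.58971, -1.72209, -1.83029, -1.9128, -1.96846, -1.99649] (distinct, 5 d.p.).
With N=53: ϑ(G) = 53·(-(-1)*2*cos(pi/53))/(2−(-2*cos(pi/53))) = 53*cos(pi/53)/(cos(pi/53) + 1).
= 26.47670899… (decimal).
Lovász sandwich 26 ≤ 53*cos(pi/53)/(cos(pi/53) + 1) ≤ 27: both strict.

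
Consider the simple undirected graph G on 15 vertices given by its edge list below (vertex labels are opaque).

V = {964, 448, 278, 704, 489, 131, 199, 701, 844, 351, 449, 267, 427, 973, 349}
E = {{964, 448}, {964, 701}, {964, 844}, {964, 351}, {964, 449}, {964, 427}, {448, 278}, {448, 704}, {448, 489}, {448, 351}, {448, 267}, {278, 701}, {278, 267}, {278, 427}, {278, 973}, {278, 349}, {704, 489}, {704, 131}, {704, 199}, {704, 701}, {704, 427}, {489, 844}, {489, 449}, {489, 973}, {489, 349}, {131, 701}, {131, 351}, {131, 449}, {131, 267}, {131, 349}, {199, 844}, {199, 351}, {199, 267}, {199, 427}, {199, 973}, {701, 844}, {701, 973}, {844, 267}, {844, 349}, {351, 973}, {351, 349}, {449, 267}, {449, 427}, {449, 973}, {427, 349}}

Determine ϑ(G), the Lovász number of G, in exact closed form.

deg(278) = 6; N(278) = {448, 701, 267, 427, 973, 349}.
N(199) = {704, 844, 351, 267, 427, 973}, |N(199)| = 6.
deg(449) = 6; N(449) = {964, 489, 131, 267, 427, 973}.
deg(267) = 6; N(267) = {448, 278, 131, 199, 844, 449}.
deg(v) = 6 for all v (|V|=15); Kneser K(6,2) on C(6,2)=15 vertices.
The 3 distinct eigenvalues: [6.0, 1.0, -3.0].
λ_max=6, λ_min=-3; ϑ = −15·λ_min/(λ_max−λ_min) = 5.
≈ 5.0000 (to 4 d.p.).

5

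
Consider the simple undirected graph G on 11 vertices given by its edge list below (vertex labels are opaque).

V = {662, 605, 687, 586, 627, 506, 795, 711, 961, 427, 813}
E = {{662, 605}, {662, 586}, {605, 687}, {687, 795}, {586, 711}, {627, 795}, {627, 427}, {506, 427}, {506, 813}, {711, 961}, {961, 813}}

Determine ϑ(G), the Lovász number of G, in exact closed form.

11*cos(pi/11)/(cos(pi/11) + 1)

deg(586) = 2; N(586) = {662, 711}.
deg(605) = 2; N(605) = {662, 687}.
N(662) = {605, 586}, |N(662)| = 2.
N(795) = {687, 627}, |N(795)| = 2.
deg(v) = 2 for all v (|V|=11); this is C_{11}, the 11-cycle.
spec(A) ≈ [2.0, 1.68251, 0.83083, -0.28463, -1.30972, -1.91899] (distinct, 5 d.p.).
Lovász (edge-transitive): ϑ = −11·(-2*cos(pi/11))/((2)−(-2*cos(pi/11))) = 11*cos(pi/11)/(cos(pi/11) + 1).
ϑ(G) ≈ 5.38630291.
α=5, χ(Ḡ)=6; ϑ=11*cos(pi/11)/(cos(pi/11) + 1) lies between (both strict).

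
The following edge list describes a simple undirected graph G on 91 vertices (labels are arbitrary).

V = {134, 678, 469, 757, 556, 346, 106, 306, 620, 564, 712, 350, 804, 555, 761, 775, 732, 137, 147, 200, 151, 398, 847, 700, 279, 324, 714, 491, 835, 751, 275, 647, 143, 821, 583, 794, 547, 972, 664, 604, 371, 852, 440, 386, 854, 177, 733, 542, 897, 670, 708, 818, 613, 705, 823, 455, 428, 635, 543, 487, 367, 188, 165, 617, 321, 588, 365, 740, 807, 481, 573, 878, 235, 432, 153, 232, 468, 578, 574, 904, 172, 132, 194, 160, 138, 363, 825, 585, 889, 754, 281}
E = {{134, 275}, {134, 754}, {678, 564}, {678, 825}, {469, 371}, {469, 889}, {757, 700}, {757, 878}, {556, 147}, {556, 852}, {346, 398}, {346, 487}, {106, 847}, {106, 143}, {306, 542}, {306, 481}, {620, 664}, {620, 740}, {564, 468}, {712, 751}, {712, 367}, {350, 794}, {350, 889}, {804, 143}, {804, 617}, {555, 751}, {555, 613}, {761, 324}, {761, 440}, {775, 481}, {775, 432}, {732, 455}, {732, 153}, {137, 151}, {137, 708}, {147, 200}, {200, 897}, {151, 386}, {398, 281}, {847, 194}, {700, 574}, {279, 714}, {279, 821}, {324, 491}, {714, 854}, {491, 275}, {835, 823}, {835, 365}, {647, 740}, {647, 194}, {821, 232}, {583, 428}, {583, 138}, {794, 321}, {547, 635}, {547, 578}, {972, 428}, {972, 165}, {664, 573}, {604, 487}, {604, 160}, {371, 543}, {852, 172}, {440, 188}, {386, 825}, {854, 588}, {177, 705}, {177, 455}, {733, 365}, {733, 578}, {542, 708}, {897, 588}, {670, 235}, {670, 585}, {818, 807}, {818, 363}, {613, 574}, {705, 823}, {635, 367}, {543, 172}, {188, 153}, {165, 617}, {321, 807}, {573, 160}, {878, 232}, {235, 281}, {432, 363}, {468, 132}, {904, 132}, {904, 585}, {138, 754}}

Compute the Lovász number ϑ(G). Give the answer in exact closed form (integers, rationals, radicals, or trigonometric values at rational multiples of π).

91*cos(pi/91)/(cos(pi/91) + 1)

deg(232) = 2; N(232) = {821, 878}.
deg(708) = 2; N(708) = {137, 542}.
N(714) = {279, 854}, |N(714)| = 2.
deg(705) = 2; N(705) = {177, 823}.
G on 91 vertices is 2-regular; a single 91-cycle (edge-transitive).
Distinct eigenvalues (to 5 d.p.): [2.0, 1.99523, 1.98096, 1.95725, 1.92421, 1.882, 1.83082, 1.77091, 1.70257, 1.62611, 1.54191, 1.45035, 1.35189, 1.24698, 1.13613, 1.01987, 0.89874, 0.77333, 0.64424, 0.51208, 0.37748, 0.24107, 0.10352, -0.03452, -0.1724, -0.30946, -0.44504, -0.5785, -0.70921, -0.83654, -0.95987, -1.07864, -1.19226, -1.30021, -1.40196, -1.49702, -1.58495, -1.66533, -1.73778, -1.80194, -1.85751, -1.90424, -1.94188, -1.97028, -1.98928, -1.99881].
Lovász: ϑ = −91(-2*cos(pi/91))/(2+-(-1)*2*cos(pi/91)) = 91*cos(pi/91)/(cos(pi/91) + 1).
ϑ(G) ≈ 45.486440158.
45 ≤ 91*cos(pi/91)/(cos(pi/91) + 1) ≤ 46: both strict.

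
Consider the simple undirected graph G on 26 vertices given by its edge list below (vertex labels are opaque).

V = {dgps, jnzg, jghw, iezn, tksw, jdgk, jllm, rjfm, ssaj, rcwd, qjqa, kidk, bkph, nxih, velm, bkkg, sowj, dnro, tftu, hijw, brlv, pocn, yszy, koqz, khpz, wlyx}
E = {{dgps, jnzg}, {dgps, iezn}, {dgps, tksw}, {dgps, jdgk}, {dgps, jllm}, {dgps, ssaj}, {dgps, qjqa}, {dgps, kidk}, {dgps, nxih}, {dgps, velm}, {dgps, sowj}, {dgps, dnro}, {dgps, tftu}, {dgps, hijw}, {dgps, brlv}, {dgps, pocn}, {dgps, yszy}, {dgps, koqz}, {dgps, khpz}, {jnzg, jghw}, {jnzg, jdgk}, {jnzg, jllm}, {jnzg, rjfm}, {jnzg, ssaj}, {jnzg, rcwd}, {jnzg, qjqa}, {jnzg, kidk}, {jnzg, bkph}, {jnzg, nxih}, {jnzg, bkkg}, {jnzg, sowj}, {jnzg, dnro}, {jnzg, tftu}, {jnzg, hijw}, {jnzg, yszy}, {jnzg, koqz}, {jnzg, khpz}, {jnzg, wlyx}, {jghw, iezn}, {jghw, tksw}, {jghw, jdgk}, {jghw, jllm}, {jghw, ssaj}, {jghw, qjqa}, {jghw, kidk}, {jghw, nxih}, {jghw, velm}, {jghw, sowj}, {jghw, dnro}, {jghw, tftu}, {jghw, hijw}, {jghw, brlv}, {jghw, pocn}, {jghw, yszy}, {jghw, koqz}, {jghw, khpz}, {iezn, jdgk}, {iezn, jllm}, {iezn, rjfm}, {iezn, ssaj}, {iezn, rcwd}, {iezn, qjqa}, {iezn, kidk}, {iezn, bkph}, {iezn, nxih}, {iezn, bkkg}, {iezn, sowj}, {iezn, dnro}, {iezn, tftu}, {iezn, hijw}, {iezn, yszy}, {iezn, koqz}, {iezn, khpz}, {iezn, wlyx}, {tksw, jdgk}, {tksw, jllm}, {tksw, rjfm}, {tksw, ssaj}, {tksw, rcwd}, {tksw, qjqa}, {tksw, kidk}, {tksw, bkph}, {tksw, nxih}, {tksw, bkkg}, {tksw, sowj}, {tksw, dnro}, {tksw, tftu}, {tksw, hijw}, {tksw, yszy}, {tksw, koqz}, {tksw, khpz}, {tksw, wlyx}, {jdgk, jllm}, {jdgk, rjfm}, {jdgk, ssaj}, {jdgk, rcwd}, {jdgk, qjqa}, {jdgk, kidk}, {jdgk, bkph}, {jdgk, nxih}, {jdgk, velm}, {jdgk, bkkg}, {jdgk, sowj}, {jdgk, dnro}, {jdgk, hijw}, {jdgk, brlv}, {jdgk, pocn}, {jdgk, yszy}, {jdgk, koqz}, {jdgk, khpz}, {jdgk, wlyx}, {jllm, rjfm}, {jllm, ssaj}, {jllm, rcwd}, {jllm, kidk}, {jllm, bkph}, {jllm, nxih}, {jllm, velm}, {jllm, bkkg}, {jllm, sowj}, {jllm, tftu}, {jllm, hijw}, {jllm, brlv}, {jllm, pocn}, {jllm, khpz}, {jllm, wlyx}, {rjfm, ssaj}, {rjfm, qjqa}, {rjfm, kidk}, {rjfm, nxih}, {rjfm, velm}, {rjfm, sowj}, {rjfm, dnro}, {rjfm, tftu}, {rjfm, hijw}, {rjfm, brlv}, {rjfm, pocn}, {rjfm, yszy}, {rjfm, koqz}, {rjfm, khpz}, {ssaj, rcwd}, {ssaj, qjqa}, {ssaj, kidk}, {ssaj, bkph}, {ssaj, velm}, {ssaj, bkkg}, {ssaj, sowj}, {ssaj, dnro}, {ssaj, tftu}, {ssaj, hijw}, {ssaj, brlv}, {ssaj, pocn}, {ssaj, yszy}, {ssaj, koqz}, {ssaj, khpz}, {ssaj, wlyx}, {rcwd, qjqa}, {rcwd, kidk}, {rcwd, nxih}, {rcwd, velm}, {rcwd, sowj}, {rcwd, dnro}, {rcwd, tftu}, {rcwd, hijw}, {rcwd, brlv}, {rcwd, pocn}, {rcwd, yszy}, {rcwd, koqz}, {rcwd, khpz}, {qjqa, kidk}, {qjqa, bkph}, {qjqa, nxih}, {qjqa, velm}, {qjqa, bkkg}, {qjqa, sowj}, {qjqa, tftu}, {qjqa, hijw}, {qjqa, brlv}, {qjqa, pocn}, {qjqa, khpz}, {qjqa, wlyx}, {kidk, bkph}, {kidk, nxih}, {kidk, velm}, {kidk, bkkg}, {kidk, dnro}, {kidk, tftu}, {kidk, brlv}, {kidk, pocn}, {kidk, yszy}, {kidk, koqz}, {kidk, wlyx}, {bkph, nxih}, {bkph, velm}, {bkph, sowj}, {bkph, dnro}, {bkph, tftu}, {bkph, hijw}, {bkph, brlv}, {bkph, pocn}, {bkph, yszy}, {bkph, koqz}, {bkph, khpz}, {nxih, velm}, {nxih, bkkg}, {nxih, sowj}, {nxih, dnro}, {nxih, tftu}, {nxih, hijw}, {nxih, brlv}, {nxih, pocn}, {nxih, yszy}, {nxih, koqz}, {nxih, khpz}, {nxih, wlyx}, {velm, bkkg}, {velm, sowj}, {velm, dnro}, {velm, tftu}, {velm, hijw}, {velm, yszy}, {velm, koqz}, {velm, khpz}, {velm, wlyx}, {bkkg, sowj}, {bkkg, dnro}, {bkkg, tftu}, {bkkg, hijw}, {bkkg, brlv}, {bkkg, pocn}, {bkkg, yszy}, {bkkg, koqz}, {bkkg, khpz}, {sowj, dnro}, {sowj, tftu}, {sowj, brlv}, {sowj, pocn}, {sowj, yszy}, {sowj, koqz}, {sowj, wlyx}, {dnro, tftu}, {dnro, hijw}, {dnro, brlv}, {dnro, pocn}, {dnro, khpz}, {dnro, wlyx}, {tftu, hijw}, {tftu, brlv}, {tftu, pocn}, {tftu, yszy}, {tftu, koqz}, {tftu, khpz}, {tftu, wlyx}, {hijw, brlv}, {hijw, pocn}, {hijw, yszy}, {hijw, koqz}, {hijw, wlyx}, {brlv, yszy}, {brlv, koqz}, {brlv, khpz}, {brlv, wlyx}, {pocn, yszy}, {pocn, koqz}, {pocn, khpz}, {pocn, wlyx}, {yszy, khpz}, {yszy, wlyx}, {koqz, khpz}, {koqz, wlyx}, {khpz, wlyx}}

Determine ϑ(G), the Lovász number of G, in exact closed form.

deg(jnzg) = 20; N(jnzg) = {dgps, jghw, jdgk, jllm, rjfm, ssaj, rcwd, qjqa, kidk, bkph, nxih, bkkg, sowj, dnro, tftu, hijw, yszy, koqz, khpz, wlyx}.
deg(tksw) = 20; N(tksw) = {dgps, jghw, jdgk, jllm, rjfm, ssaj, rcwd, qjqa, kidk, bkph, nxih, bkkg, sowj, dnro, tftu, hijw, yszy, koqz, khpz, wlyx}.
Vertex ssaj has 24 neighbors: dgps, jnzg, jghw, iezn, tksw, jdgk, jllm, rjfm, rcwd, qjqa, kidk, bkph, velm, bkkg, sowj, dnro, tftu, hijw, brlv, pocn, yszy, koqz, khpz, wlyx.
deg(kidk) = 22; N(kidk) = {dgps, jnzg, jghw, iezn, tksw, jdgk, jllm, rjfm, ssaj, rcwd, qjqa, bkph, nxih, velm, bkkg, dnro, tftu, brlv, pocn, yszy, koqz, wlyx}.
K_{7,6,5,4,2,2} (perfect); ϑ(G) = α(G) = max{7,6,5,4,2,2} = 7.
ϑ(G) ≈ 7.00000000.
7 ≤ 7 ≤ 7: collapsed.

7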